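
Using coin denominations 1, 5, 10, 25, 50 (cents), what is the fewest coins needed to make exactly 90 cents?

4

90 − 1×50→40 − 1×25→15 − 1×10→5 − 1×5→0
Total coins = 1 + 1 + 1 + 1 = 4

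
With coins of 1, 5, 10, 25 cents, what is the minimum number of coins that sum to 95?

Greedy: take as many of the largest coin as possible, then repeat with the remainder.
95 − 3×25→20 − 2×10→0
Total coins = 3 + 2 = 5

5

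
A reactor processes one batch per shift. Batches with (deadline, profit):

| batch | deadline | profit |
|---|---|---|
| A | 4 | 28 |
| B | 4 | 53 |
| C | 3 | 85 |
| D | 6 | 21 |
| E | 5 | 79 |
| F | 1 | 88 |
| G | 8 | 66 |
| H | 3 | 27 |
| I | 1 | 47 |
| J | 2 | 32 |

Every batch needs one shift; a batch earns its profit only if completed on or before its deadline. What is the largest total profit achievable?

Take jobs in profit order; each goes to the latest open slot no later than its deadline.
Profit order: F=88 C=85 E=79 G=66 B=53 I=47 J=32 A=28 H=27 D=21
Assign: F→slot 1, C→slot 3, E→slot 5, G→slot 8, B→slot 4, I skipped, J→slot 2, A skipped, H skipped, D→slot 6.
Slots: [1:F] [2:J] [3:C] [4:B] [5:E] [6:D] [8:G]
Profit = 88 + 32 + 85 + 53 + 79 + 21 + 66 = 424

424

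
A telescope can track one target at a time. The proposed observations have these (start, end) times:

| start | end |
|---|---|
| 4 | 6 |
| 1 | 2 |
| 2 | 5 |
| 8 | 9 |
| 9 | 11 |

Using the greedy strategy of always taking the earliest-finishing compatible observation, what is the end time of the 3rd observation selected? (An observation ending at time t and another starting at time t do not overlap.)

By end time: (1,2), (2,5), (4,6), (8,9), (9,11).
Pick (1,2); next start ≥ 2 → (2,5); next start ≥ 5 → (8,9); next start ≥ 9 → (9,11).
Selected: (1,2) (2,5) (8,9) (9,11)

9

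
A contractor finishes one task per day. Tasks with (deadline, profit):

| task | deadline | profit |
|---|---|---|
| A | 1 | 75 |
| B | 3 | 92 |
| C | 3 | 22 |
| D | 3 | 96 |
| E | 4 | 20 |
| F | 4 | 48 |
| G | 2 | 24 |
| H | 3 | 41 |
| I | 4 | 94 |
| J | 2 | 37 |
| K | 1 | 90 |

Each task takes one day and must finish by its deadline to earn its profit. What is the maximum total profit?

Take jobs in profit order; each goes to the latest open slot no later than its deadline.
Profit order: D=96 I=94 B=92 K=90 A=75 F=48 H=41 J=37 G=24 C=22 E=20
Assign: D→slot 3, I→slot 4, B→slot 2, K→slot 1, A skipped, F skipped, H skipped, J skipped, G skipped, C skipped, E skipped.
Slots: [1:K] [2:B] [3:D] [4:I]
Profit = 90 + 92 + 96 + 94 = 372

372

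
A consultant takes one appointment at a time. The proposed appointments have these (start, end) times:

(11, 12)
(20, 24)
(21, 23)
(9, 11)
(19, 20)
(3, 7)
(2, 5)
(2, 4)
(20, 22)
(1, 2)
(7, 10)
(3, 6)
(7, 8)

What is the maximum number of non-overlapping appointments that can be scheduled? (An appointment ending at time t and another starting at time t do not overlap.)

Order by finish time; keep every interval that doesn't clash with the previous kept one.
Sorted by end: (1,2)  (2,4)  (2,5)  (3,6)  (3,7)  (7,8)  (7,10)  (9,11)  (11,12)  (19,20)  (20,22)  (21,23)  (20,24)
take (1,2); take (2,4); skip (2,5); take (7,8); skip (7,10); take (9,11); take (11,12); take (19,20); take (20,22); skip (21,23).
Selected 7 appointments.

7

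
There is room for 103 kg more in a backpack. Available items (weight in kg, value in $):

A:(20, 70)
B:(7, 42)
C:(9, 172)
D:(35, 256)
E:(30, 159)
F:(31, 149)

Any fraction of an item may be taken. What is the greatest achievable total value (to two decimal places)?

Greedy by value/weight ratio, highest first.
Order: C (172/9=19.11) > D (256/35=7.31) > B (42/7=6.00) > E (159/30=5.30) > F (149/31=4.81) > A (70/20=3.50)
Fill: take C (9 @ 172) → take D (35 @ 256) → take B (7 @ 42) → take E (30 @ 159) → take 22/31 of F → 105.74; 103/103 used.
Total value = 734.74

734.74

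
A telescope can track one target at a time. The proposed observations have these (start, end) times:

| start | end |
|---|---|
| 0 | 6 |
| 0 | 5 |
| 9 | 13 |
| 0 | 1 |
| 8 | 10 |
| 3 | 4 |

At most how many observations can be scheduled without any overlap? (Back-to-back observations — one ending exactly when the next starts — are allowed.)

Sorted by end: (0,1)  (3,4)  (0,5)  (0,6)  (8,10)  (9,13)
take (0,1); take (3,4); skip (0,5); take (8,10); skip (9,13).
Selected 3 observations.

3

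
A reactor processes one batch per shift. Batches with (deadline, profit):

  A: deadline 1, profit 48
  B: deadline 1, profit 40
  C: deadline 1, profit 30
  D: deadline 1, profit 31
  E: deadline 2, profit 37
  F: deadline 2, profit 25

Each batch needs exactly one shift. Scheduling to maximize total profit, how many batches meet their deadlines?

Sort by profit descending; place each in the latest free slot ≤ its deadline.
Profit order: A=48 B=40 E=37 D=31 C=30 F=25
Assign: A→slot 1, B skipped, E→slot 2, D skipped, C skipped, F skipped.
Slots: [1:A] [2:E]
2 of 6 scheduled.

2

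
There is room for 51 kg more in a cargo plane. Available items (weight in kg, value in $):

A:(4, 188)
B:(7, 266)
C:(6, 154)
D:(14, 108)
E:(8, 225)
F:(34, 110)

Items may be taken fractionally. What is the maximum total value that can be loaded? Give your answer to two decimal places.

979.82

Ratios (sorted): A 47.00, B 38.00, E 28.12, C 25.67, D 7.71, F 3.24
take A (4 @ 188); take B (7 @ 266); take E (8 @ 225); take C (6 @ 154); take D (14 @ 108); take 12/34 of F → 38.82. Capacity used 51/51.
Total value = 979.82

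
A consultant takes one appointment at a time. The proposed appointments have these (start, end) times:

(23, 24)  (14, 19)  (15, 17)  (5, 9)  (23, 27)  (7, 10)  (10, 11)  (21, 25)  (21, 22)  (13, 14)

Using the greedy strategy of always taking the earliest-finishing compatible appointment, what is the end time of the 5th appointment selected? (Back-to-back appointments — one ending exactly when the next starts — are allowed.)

22

Order by finish time; keep every interval that doesn't clash with the previous kept one.
Sorted by end: (5,9)  (7,10)  (10,11)  (13,14)  (15,17)  (14,19)  (21,22)  (23,24)  (21,25)  (23,27)
take (5,9); take (10,11); take (13,14); take (15,17); take (21,22); take (23,24).
Selected: (5,9) (10,11) (13,14) (15,17) (21,22) (23,24)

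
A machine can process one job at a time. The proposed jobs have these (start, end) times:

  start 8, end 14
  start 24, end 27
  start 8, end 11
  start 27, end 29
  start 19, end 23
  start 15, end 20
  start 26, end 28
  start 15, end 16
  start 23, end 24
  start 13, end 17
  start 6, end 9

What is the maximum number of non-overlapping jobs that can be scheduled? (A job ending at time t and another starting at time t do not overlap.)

Sort by end time and greedily take each interval whose start is ≥ the last chosen end.
Sorted by end: (6,9)  (8,11)  (8,14)  (15,16)  (13,17)  (15,20)  (19,23)  (23,24)  (24,27)  (26,28)  (27,29)
take (6,9); take (15,16); take (19,23); take (23,24); take (24,27); take (27,29).
Selected 6 jobs.

6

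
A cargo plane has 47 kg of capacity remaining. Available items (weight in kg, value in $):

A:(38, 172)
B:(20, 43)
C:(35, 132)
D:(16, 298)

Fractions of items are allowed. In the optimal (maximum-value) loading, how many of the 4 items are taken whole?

1

Sort by value per unit weight and fill in that order.
Ratios (sorted): D 18.62, A 4.53, C 3.77, B 2.15
take D (16 @ 298); take 31/38 of A → 140.32. Capacity used 47/47.
1 item(s) taken whole; one partial (take 31/38 of A).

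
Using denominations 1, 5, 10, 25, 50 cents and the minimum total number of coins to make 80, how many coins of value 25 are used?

1

Greedy: take as many of the largest coin as possible, then repeat with the remainder.
80 − 1×50→30 − 1×25→5 − 1×5→0
Count of 25: 1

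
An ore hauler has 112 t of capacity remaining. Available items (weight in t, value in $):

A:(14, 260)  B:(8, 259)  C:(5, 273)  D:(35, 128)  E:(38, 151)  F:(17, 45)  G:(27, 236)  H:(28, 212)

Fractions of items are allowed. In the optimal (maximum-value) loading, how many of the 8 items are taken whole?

Order: C (273/5=54.60) > B (259/8=32.38) > A (260/14=18.57) > G (236/27=8.74) > H (212/28=7.57) > E (151/38=3.97) > D (128/35=3.66) > F (45/17=2.65)
Fill: take C (5 @ 273) → take B (8 @ 259) → take A (14 @ 260) → take G (27 @ 236) → take H (28 @ 212) → take 30/38 of E → 119.21; 112/112 used.
5 item(s) taken whole; one partial (take 30/38 of E).

5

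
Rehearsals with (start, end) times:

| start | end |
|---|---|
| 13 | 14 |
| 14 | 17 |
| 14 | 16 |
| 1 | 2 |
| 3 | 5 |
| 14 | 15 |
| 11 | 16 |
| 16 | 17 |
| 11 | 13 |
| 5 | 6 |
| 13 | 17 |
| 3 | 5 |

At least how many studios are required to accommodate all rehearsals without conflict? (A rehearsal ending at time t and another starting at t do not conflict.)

5

Events (time:±→running): 1:+→1 2:-→0 3:+→1 3:+→2 5:-→1 5:-→0 5:+→1 6:-→0 11:+→1 11:+→2 13:-→1 13:+→2 13:+→3 14:-→2 14:+→3 14:+→4 14:+→5 … peak 5.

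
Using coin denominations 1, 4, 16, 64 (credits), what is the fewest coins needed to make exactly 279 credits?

279 − 4×64→23 − 1×16→7 − 1×4→3 − 3×1→0
Total coins = 4 + 1 + 1 + 3 = 9

9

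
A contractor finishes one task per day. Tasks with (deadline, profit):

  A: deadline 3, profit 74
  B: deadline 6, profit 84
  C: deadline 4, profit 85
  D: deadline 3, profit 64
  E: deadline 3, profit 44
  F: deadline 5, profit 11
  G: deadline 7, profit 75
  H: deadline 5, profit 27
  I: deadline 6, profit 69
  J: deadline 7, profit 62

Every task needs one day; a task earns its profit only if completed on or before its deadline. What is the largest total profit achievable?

By profit: C(d4,85), B(d6,84), G(d7,75), A(d3,74), I(d6,69), D(d3,64), J(d7,62), E(d3,44), H(d5,27), F(d5,11)
C→slot 4; B→slot 6; G→slot 7; A→slot 3; I→slot 5; D→slot 2; J→slot 1; E skipped; H skipped; F skipped.
Profit = 62 + 64 + 74 + 85 + 69 + 84 + 75 = 513

513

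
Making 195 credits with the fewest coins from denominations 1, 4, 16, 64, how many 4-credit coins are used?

0

195 − 3×64→3 − 3×1→0
Count of 4: 0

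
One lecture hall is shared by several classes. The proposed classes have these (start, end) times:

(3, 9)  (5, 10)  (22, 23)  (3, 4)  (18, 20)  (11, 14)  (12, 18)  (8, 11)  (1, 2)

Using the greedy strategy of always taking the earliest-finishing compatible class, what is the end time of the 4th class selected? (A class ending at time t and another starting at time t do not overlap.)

By end time: (1,2), (3,4), (3,9), (5,10), (8,11), (11,14), (12,18), (18,20), (22,23).
Pick (1,2); next start ≥ 2 → (3,4); next start ≥ 4 → (5,10); next start ≥ 10 → (11,14); next start ≥ 14 → (18,20); next start ≥ 20 → (22,23).
Selected: (1,2) (3,4) (5,10) (11,14) (18,20) (22,23)

14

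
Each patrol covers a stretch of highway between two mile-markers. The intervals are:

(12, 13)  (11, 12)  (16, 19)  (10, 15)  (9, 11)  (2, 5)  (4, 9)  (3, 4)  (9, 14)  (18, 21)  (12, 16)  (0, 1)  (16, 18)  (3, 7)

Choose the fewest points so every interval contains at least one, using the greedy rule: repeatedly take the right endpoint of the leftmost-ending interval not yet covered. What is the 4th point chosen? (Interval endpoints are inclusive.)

13

Process intervals by earliest right end; each time one isn't hit yet, stab at its right endpoint.
By right end: [0,1]  [3,4]  [2,5]  [3,7]  [4,9]  [9,11]  [11,12]  [12,13]  [9,14]  [10,15]  [12,16]  [16,18]  [16,19]  [18,21]
[0,1] uncovered → point at 1; [3,4] uncovered → point at 4; [9,11] uncovered → point at 11; [12,13] uncovered → point at 13; [16,18] uncovered → point at 18.
Points: 1, 4, 11, 13, 18 (5 total).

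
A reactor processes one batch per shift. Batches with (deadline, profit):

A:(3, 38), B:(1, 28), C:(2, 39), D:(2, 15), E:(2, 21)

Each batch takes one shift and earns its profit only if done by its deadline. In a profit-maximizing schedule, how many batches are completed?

Take jobs in profit order; each goes to the latest open slot no later than its deadline.
Profit order: C=39 A=38 B=28 E=21 D=15
Assign: C→slot 2, A→slot 3, B→slot 1, E skipped, D skipped.
Slots: [1:B] [2:C] [3:A]
3 of 5 scheduled.

3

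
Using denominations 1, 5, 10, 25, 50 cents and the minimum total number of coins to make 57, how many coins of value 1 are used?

2

57 = 1×50 + 1×5 + 2×1
Count of 1: 2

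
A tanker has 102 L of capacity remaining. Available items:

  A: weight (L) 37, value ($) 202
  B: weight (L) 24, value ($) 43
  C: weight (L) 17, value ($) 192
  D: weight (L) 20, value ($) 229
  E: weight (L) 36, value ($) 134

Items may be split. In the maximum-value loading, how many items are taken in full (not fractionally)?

Greedy by value/weight ratio, highest first.
Order: D (229/20=11.45) > C (192/17=11.29) > A (202/37=5.46) > E (134/36=3.72) > B (43/24=1.79)
Fill: take D (20 @ 229) → take C (17 @ 192) → take A (37 @ 202) → take 28/36 of E → 104.22; 102/102 used.
3 item(s) taken whole; one partial (take 28/36 of E).

3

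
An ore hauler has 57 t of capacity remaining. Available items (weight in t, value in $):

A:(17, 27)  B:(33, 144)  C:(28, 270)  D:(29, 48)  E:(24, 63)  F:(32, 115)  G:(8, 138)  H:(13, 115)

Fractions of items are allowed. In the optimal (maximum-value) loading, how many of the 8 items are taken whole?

3

Sort by value per unit weight and fill in that order.
Order: G (138/8=17.25) > C (270/28=9.64) > H (115/13=8.85) > B (144/33=4.36) > F (115/32=3.59) > E (63/24=2.62) > D (48/29=1.66) > A (27/17=1.59)
Fill: take G (8 @ 138) → take C (28 @ 270) → take H (13 @ 115) → take 8/33 of B → 34.91; 57/57 used.
3 item(s) taken whole; one partial (take 8/33 of B).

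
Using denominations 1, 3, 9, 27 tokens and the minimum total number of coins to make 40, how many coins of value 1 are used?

1

40 = 1×27 + 1×9 + 1×3 + 1×1
Count of 1: 1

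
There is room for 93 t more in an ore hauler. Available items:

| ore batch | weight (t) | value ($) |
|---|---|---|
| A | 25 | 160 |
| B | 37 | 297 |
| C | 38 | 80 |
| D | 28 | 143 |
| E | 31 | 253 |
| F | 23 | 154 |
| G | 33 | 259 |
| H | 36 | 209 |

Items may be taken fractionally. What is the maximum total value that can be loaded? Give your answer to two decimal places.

746.21

Ratios (sorted): E 8.16, B 8.03, G 7.85, F 6.70, A 6.40, H 5.81, D 5.11, C 2.11
take E (31 @ 253); take B (37 @ 297); take 25/33 of G → 196.21. Capacity used 93/93.
Total value = 746.21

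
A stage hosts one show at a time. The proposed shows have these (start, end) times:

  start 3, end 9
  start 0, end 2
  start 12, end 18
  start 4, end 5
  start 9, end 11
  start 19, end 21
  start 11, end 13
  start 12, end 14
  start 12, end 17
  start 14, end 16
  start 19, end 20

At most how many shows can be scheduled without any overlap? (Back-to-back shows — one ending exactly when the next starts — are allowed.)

By end time: (0,2), (4,5), (3,9), (9,11), (11,13), (12,14), (14,16), (12,17), (12,18), (19,20), (19,21).
Pick (0,2); next start ≥ 2 → (4,5); next start ≥ 5 → (9,11); next start ≥ 11 → (11,13); next start ≥ 13 → (14,16); next start ≥ 16 → (19,20).
Selected 6 shows.

6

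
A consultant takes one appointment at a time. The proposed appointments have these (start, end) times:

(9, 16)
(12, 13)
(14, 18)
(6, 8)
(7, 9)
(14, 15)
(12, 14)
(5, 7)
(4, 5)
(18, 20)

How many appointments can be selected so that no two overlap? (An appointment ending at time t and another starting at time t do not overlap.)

Greedy by earliest finish: after sorting by end time, pick each interval compatible with the last pick.
By end time: (4,5), (5,7), (6,8), (7,9), (12,13), (12,14), (14,15), (9,16), (14,18), (18,20).
Pick (4,5); next start ≥ 5 → (5,7); next start ≥ 7 → (7,9); next start ≥ 9 → (12,13); next start ≥ 13 → (14,15); next start ≥ 15 → (18,20).
Selected 6 appointments.

6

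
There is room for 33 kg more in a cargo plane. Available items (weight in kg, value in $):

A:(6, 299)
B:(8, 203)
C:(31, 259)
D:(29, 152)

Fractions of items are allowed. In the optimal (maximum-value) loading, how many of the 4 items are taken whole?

Order: A (299/6=49.83) > B (203/8=25.38) > C (259/31=8.35) > D (152/29=5.24)
Fill: take A (6 @ 299) → take B (8 @ 203) → take 19/31 of C → 158.74; 33/33 used.
2 item(s) taken whole; one partial (take 19/31 of C).

2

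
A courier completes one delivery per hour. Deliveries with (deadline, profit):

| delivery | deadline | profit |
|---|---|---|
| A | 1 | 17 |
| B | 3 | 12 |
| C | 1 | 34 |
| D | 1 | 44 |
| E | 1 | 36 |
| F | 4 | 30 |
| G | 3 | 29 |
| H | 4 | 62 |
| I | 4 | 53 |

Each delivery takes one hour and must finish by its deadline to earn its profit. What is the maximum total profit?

Take jobs in profit order; each goes to the latest open slot no later than its deadline.
Profit order: H=62 I=53 D=44 E=36 C=34 F=30 G=29 A=17 B=12
Assign: H→slot 4, I→slot 3, D→slot 1, E skipped, C skipped, F→slot 2, G skipped, A skipped, B skipped.
Slots: [1:D] [2:F] [3:I] [4:H]
Profit = 44 + 30 + 53 + 62 = 189

189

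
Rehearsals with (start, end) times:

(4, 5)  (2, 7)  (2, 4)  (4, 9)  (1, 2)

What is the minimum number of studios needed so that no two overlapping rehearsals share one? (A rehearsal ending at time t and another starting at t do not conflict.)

3

The answer is the maximum number of intervals overlapping at any instant.
starts: [1, 2, 2, 4, 4]
ends:   [2, 4, 5, 7, 9]
s1→1 e2→0 s2→1 s2→2 e4→1 s4→2 s4→3  — peak 3.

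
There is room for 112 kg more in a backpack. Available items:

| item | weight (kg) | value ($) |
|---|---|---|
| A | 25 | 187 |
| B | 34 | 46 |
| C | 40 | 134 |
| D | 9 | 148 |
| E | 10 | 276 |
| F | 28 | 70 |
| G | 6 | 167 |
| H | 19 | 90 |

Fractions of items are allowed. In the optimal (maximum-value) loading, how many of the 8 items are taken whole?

Sort by value per unit weight and fill in that order.
Ratios (sorted): G 27.83, E 27.60, D 16.44, A 7.48, H 4.74, C 3.35, F 2.50, B 1.35
take G (6 @ 167); take E (10 @ 276); take D (9 @ 148); take A (25 @ 187); take H (19 @ 90); take C (40 @ 134); take 3/28 of F → 7.50. Capacity used 112/112.
6 item(s) taken whole; one partial (take 3/28 of F).

6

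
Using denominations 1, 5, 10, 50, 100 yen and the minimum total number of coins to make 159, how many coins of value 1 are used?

159 − 1×100→59 − 1×50→9 − 1×5→4 − 4×1→0
Count of 1: 4

4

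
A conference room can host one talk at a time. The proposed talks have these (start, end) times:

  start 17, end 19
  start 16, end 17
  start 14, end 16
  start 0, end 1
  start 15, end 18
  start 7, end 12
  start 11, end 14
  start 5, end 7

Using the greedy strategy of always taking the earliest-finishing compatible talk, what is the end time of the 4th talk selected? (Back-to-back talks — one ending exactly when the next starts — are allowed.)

16

Sort by end time and greedily take each interval whose start is ≥ the last chosen end.
Sorted by end: (0,1)  (5,7)  (7,12)  (11,14)  (14,16)  (16,17)  (15,18)  (17,19)
take (0,1); take (5,7); take (7,12); take (14,16); take (16,17); skip (15,18); take (17,19).
Selected: (0,1) (5,7) (7,12) (14,16) (16,17) (17,19)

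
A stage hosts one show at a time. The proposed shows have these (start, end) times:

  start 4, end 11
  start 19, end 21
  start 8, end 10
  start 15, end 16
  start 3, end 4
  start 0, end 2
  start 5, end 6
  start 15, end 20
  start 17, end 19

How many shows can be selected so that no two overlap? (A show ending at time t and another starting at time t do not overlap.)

By end time: (0,2), (3,4), (5,6), (8,10), (4,11), (15,16), (17,19), (15,20), (19,21).
Pick (0,2); next start ≥ 2 → (3,4); next start ≥ 4 → (5,6); next start ≥ 6 → (8,10); next start ≥ 10 → (15,16); next start ≥ 16 → (17,19); next start ≥ 19 → (19,21).
Selected 7 shows.

7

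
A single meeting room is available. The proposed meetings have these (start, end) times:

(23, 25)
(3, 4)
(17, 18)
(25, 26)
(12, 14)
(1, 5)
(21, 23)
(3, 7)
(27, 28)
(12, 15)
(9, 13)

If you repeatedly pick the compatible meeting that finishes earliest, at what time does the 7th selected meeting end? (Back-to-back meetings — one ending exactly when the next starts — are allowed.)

28

By end time: (3,4), (1,5), (3,7), (9,13), (12,14), (12,15), (17,18), (21,23), (23,25), (25,26), (27,28).
Pick (3,4); next start ≥ 4 → (9,13); next start ≥ 13 → (17,18); next start ≥ 18 → (21,23); next start ≥ 23 → (23,25); next start ≥ 25 → (25,26); next start ≥ 26 → (27,28).
Selected: (3,4) (9,13) (17,18) (21,23) (23,25) (25,26) (27,28)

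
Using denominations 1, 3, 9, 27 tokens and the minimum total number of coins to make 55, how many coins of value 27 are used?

Use the largest denomination that fits, subtract, and repeat.
55 − 2×27→1 − 1×1→0
Count of 27: 2

2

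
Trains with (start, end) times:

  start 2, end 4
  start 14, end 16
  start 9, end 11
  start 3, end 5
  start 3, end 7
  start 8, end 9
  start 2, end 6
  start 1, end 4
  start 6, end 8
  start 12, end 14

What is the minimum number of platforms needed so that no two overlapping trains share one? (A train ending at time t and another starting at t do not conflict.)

5

Events (time:±→running): 1:+→1 2:+→2 2:+→3 3:+→4 3:+→5 … peak 5.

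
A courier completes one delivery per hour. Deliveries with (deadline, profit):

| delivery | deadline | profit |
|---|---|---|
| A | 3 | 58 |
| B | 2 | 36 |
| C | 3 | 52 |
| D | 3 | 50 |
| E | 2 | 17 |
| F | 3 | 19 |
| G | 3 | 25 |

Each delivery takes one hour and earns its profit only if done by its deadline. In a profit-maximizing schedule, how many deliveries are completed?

By profit: A(d3,58), C(d3,52), D(d3,50), B(d2,36), G(d3,25), F(d3,19), E(d2,17)
A→slot 3; C→slot 2; D→slot 1; B skipped; G skipped; F skipped; E skipped.
3 of 7 scheduled.

3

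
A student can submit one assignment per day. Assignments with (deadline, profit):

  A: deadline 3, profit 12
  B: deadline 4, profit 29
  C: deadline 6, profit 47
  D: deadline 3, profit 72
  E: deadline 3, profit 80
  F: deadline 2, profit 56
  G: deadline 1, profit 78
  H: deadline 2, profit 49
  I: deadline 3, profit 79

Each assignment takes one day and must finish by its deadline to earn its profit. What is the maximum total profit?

Sort by profit descending; place each in the latest free slot ≤ its deadline.
Profit order: E=80 I=79 G=78 D=72 F=56 H=49 C=47 B=29 A=12
Assign: E→slot 3, I→slot 2, G→slot 1, D skipped, F skipped, H skipped, C→slot 6, B→slot 4, A skipped.
Slots: [1:G] [2:I] [3:E] [4:B] [6:C]
Profit = 78 + 79 + 80 + 29 + 47 = 313

313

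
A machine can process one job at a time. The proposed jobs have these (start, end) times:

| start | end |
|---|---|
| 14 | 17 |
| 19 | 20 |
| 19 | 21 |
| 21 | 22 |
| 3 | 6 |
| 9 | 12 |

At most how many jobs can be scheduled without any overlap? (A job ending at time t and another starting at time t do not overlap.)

Sort by end time and greedily take each interval whose start is ≥ the last chosen end.
Sorted by end: (3,6)  (9,12)  (14,17)  (19,20)  (19,21)  (21,22)
take (3,6); take (9,12); take (14,17); take (19,20); skip (19,21); take (21,22).
Selected 5 jobs.

5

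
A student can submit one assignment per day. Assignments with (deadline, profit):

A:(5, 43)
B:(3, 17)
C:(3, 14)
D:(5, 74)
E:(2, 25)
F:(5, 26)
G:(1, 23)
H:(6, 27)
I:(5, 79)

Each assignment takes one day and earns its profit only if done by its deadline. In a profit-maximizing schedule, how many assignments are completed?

6

Profit order: I=79 D=74 A=43 H=27 F=26 E=25 G=23 B=17 C=14
Assign: I→slot 5, D→slot 4, A→slot 3, H→slot 6, F→slot 2, E→slot 1, G skipped, B skipped, C skipped.
Slots: [1:E] [2:F] [3:A] [4:D] [5:I] [6:H]
6 of 9 scheduled.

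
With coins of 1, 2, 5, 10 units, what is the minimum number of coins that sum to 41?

Use the largest denomination that fits, subtract, and repeat.
41 − 4×10→1 − 1×1→0
Total coins = 4 + 1 = 5

5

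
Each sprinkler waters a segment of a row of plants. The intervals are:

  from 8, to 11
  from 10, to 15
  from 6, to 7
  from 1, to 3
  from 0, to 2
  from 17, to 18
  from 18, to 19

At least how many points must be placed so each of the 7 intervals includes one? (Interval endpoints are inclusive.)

4

Sort by right endpoint; whenever an interval is uncovered, place a point at its right end.
By right end: [0,2]  [1,3]  [6,7]  [8,11]  [10,15]  [17,18]  [18,19]
[0,2] uncovered → point at 2; [6,7] uncovered → point at 7; [8,11] uncovered → point at 11; [17,18] uncovered → point at 18.
Points: 2, 7, 11, 18 (4 total).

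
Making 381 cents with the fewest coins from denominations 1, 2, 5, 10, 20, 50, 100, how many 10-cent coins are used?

1

381 = 3×100 + 1×50 + 1×20 + 1×10 + 1×1
Count of 10: 1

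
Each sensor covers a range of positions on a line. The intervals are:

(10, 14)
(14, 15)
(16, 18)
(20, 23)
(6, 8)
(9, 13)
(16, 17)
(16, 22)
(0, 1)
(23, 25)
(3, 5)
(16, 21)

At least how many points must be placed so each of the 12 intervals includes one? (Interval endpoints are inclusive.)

7

Sort by right endpoint; whenever an interval is uncovered, place a point at its right end.
By right end: [0,1]  [3,5]  [6,8]  [9,13]  [10,14]  [14,15]  [16,17]  [16,18]  [16,21]  [16,22]  [20,23]  [23,25]
[0,1] uncovered → point at 1; [3,5] uncovered → point at 5; [6,8] uncovered → point at 8; [9,13] uncovered → point at 13; [14,15] uncovered → point at 15; [16,17] uncovered → point at 17; [20,23] uncovered → point at 23.
Points: 1, 5, 8, 13, 15, 17, 23 (7 total).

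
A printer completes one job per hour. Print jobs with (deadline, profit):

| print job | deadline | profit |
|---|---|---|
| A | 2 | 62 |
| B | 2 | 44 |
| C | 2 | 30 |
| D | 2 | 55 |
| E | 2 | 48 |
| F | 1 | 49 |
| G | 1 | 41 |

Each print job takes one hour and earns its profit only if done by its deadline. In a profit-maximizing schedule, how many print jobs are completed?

Profit order: A=62 D=55 F=49 E=48 B=44 G=41 C=30
Assign: A→slot 2, D→slot 1, F skipped, E skipped, B skipped, G skipped, C skipped.
Slots: [1:D] [2:A]
2 of 7 scheduled.

2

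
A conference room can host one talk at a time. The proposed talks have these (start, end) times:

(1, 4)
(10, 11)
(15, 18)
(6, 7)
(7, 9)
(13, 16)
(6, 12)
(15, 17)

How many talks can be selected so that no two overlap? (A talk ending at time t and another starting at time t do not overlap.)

Sorted by end: (1,4)  (6,7)  (7,9)  (10,11)  (6,12)  (13,16)  (15,17)  (15,18)
take (1,4); take (6,7); take (7,9); take (10,11); skip (6,12); take (13,16); skip (15,17).
Selected 5 talks.

5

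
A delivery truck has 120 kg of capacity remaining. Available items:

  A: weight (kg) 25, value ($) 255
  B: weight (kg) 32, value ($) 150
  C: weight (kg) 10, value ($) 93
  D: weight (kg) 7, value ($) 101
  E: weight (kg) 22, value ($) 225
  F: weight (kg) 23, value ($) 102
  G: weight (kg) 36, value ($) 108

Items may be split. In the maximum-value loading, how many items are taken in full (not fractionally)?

6

Sort by value per unit weight and fill in that order.
Ratios (sorted): D 14.43, E 10.23, A 10.20, C 9.30, B 4.69, F 4.43, G 3.00
take D (7 @ 101); take E (22 @ 225); take A (25 @ 255); take C (10 @ 93); take B (32 @ 150); take F (23 @ 102); take 1/36 of G → 3.00. Capacity used 120/120.
6 item(s) taken whole; one partial (take 1/36 of G).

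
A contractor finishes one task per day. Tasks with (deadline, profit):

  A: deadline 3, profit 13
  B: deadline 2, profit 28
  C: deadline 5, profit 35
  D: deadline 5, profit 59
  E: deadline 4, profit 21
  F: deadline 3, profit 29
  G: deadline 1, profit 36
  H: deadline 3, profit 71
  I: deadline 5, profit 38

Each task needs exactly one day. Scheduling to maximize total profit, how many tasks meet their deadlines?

Sort by profit descending; place each in the latest free slot ≤ its deadline.
Profit order: H=71 D=59 I=38 G=36 C=35 F=29 B=28 E=21 A=13
Assign: H→slot 3, D→slot 5, I→slot 4, G→slot 1, C→slot 2, F skipped, B skipped, E skipped, A skipped.
Slots: [1:G] [2:C] [3:H] [4:I] [5:D]
5 of 9 scheduled.

5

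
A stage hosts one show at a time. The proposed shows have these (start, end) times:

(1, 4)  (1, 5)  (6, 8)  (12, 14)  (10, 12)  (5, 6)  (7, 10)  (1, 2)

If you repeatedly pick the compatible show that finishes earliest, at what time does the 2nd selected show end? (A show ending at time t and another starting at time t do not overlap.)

6

Sorted by end: (1,2)  (1,4)  (1,5)  (5,6)  (6,8)  (7,10)  (10,12)  (12,14)
take (1,2); take (5,6); take (6,8); take (10,12); take (12,14).
Selected: (1,2) (5,6) (6,8) (10,12) (12,14)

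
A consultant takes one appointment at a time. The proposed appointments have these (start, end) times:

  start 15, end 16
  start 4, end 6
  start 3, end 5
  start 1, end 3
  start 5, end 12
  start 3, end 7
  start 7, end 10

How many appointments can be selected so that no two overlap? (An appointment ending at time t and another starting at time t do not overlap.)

By end time: (1,3), (3,5), (4,6), (3,7), (7,10), (5,12), (15,16).
Pick (1,3); next start ≥ 3 → (3,5); next start ≥ 5 → (7,10); next start ≥ 10 → (15,16).
Selected 4 appointments.

4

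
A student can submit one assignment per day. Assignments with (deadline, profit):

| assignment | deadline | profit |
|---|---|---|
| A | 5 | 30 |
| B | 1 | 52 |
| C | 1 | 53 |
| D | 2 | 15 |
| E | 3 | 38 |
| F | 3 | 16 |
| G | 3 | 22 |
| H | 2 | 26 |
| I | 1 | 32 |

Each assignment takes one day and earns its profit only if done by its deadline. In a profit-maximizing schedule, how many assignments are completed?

4

Profit order: C=53 B=52 E=38 I=32 A=30 H=26 G=22 F=16 D=15
Assign: C→slot 1, B skipped, E→slot 3, I skipped, A→slot 5, H→slot 2, G skipped, F skipped, D skipped.
Slots: [1:C] [2:H] [3:E] [5:A]
4 of 9 scheduled.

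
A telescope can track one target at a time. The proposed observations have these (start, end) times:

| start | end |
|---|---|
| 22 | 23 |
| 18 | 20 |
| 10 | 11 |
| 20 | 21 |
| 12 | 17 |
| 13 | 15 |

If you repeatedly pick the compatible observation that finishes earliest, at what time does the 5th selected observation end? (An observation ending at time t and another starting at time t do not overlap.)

23

Sorted by end: (10,11)  (13,15)  (12,17)  (18,20)  (20,21)  (22,23)
take (10,11); take (13,15); take (18,20); take (20,21); take (22,23).
Selected: (10,11) (13,15) (18,20) (20,21) (22,23)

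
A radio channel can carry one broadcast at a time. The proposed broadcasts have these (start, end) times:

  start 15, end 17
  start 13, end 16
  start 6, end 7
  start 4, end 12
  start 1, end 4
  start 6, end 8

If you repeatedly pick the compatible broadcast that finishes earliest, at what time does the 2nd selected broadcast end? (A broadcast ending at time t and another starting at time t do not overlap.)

7

Sorted by end: (1,4)  (6,7)  (6,8)  (4,12)  (13,16)  (15,17)
take (1,4); take (6,7); skip (6,8); skip (4,12); take (13,16).
Selected: (1,4) (6,7) (13,16)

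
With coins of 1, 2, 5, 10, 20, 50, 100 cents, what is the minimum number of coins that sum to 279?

7

Greedy: take as many of the largest coin as possible, then repeat with the remainder.
279 − 2×100→79 − 1×50→29 − 1×20→9 − 1×5→4 − 2×2→0
Total coins = 2 + 1 + 1 + 1 + 2 = 7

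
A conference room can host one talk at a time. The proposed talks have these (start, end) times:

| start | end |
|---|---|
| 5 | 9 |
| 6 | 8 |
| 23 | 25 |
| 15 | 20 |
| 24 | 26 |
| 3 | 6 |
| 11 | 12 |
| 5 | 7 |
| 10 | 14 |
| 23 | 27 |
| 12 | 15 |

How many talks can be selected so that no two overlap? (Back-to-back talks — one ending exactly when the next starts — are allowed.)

Sort by end time and greedily take each interval whose start is ≥ the last chosen end.
Sorted by end: (3,6)  (5,7)  (6,8)  (5,9)  (11,12)  (10,14)  (12,15)  (15,20)  (23,25)  (24,26)  (23,27)
take (3,6); take (6,8); take (11,12); take (12,15); take (15,20); take (23,25).
Selected 6 talks.

6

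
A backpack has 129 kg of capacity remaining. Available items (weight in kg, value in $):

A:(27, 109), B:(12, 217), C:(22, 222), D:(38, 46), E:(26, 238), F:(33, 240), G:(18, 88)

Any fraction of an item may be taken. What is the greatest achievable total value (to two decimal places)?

1077.67

Ratios (sorted): B 18.08, C 10.09, E 9.15, F 7.27, G 4.89, A 4.04, D 1.21
take B (12 @ 217); take C (22 @ 222); take E (26 @ 238); take F (33 @ 240); take G (18 @ 88); take 18/27 of A → 72.67. Capacity used 129/129.
Total value = 1077.67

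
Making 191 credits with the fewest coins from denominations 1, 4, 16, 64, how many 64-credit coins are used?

191 − 2×64→63 − 3×16→15 − 3×4→3 − 3×1→0
Count of 64: 2

2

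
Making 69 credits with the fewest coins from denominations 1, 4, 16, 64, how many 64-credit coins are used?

1

69 = 1×64 + 1×4 + 1×1
Count of 64: 1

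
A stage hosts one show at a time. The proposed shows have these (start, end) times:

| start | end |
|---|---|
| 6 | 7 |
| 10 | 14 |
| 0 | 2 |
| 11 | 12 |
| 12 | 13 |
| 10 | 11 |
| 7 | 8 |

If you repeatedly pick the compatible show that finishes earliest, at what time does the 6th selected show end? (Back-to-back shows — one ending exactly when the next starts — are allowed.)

Sort by end time and greedily take each interval whose start is ≥ the last chosen end.
By end time: (0,2), (6,7), (7,8), (10,11), (11,12), (12,13), (10,14).
Pick (0,2); next start ≥ 2 → (6,7); next start ≥ 7 → (7,8); next start ≥ 8 → (10,11); next start ≥ 11 → (11,12); next start ≥ 12 → (12,13).
Selected: (0,2) (6,7) (7,8) (10,11) (11,12) (12,13)

13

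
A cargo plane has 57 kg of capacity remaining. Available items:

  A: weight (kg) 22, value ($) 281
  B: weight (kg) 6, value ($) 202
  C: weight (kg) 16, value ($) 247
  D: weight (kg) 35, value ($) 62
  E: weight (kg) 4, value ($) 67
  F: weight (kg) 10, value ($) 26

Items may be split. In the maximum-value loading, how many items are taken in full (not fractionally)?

4

Greedy by value/weight ratio, highest first.
Order: B (202/6=33.67) > E (67/4=16.75) > C (247/16=15.44) > A (281/22=12.77) > F (26/10=2.60) > D (62/35=1.77)
Fill: take B (6 @ 202) → take E (4 @ 67) → take C (16 @ 247) → take A (22 @ 281) → take 9/10 of F → 23.40; 57/57 used.
4 item(s) taken whole; one partial (take 9/10 of F).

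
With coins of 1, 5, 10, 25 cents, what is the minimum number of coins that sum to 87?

6

Greedy: take as many of the largest coin as possible, then repeat with the remainder.
87 = 3×25 + 1×10 + 2×1
Total coins = 3 + 1 + 2 = 6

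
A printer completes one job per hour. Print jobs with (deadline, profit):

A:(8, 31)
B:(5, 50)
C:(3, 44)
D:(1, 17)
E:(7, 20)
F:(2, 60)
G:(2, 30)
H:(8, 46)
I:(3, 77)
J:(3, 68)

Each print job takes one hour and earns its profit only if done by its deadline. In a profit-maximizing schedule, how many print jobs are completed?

By profit: I(d3,77), J(d3,68), F(d2,60), B(d5,50), H(d8,46), C(d3,44), A(d8,31), G(d2,30), E(d7,20), D(d1,17)
I→slot 3; J→slot 2; F→slot 1; B→slot 5; H→slot 8; C skipped; A→slot 7; G skipped; E→slot 6; D skipped.
7 of 10 scheduled.

7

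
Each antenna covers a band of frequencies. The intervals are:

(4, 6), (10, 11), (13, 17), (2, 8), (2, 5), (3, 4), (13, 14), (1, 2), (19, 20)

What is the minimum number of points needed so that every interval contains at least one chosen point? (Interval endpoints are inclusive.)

Process intervals by earliest right end; each time one isn't hit yet, stab at its right endpoint.
Sorted: [1,2] [3,4] [2,5] [4,6] [2,8] [10,11] [13,14] [13,17] [19,20]
{[1,2]} hit by 2; {[3,4],[2,5],[4,6],[2,8]} hit by 4; {[10,11]} hit by 11; {[13,14],[13,17]} hit by 14; {[19,20]} hit by 20.
Points: 2, 4, 11, 14, 20 (5 total).

5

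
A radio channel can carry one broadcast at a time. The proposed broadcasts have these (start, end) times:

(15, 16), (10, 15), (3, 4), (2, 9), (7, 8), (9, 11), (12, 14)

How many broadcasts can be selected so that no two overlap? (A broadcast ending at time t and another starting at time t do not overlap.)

5

Order by finish time; keep every interval that doesn't clash with the previous kept one.
Sorted by end: (3,4)  (7,8)  (2,9)  (9,11)  (12,14)  (10,15)  (15,16)
take (3,4); take (7,8); take (9,11); take (12,14); take (15,16).
Selected 5 broadcasts.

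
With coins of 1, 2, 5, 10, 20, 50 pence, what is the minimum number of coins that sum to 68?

Use the largest denomination that fits, subtract, and repeat.
68 − 1×50→18 − 1×10→8 − 1×5→3 − 1×2→1 − 1×1→0
Total coins = 1 + 1 + 1 + 1 + 1 = 5

5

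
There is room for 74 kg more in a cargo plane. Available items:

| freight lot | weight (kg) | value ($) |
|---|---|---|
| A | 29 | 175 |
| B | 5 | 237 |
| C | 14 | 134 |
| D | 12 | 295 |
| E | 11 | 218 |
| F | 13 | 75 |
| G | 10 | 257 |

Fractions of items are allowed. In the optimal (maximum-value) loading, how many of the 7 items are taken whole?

5

Order: B (237/5=47.40) > G (257/10=25.70) > D (295/12=24.58) > E (218/11=19.82) > C (134/14=9.57) > A (175/29=6.03) > F (75/13=5.77)
Fill: take B (5 @ 237) → take G (10 @ 257) → take D (12 @ 295) → take E (11 @ 218) → take C (14 @ 134) → take 22/29 of A → 132.76; 74/74 used.
5 item(s) taken whole; one partial (take 22/29 of A).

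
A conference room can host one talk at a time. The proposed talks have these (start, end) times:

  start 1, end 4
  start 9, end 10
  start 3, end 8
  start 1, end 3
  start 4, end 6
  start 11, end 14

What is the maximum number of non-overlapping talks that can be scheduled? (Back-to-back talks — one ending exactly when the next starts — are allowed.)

4

Greedy by earliest finish: after sorting by end time, pick each interval compatible with the last pick.
By end time: (1,3), (1,4), (4,6), (3,8), (9,10), (11,14).
Pick (1,3); next start ≥ 3 → (4,6); next start ≥ 6 → (9,10); next start ≥ 10 → (11,14).
Selected 4 talks.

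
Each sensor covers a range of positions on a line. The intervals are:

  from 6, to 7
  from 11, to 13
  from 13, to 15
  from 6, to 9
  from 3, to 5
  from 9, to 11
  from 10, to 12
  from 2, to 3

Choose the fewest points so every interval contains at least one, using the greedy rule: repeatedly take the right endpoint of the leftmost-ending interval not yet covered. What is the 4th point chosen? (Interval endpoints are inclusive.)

15

By right end: [2,3]  [3,5]  [6,7]  [6,9]  [9,11]  [10,12]  [11,13]  [13,15]
[2,3] uncovered → point at 3; [6,7] uncovered → point at 7; [9,11] uncovered → point at 11; [13,15] uncovered → point at 15.
Points: 3, 7, 11, 15 (4 total).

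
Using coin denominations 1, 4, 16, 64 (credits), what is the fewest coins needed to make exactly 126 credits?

9

Greedy: take as many of the largest coin as possible, then repeat with the remainder.
126 = 1×64 + 3×16 + 3×4 + 2×1
Total coins = 1 + 3 + 3 + 2 = 9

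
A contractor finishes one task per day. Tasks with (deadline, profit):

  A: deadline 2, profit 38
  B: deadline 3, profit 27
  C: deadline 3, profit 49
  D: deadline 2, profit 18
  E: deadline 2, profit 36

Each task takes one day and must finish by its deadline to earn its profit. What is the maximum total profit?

123

By profit: C(d3,49), A(d2,38), E(d2,36), B(d3,27), D(d2,18)
C→slot 3; A→slot 2; E→slot 1; B skipped; D skipped.
Profit = 36 + 38 + 49 = 123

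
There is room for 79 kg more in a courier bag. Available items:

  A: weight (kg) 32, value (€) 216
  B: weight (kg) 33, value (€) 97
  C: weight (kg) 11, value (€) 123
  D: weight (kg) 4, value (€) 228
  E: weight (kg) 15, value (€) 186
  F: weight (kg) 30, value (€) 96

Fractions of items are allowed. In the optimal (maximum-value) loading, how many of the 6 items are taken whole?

4

Greedy by value/weight ratio, highest first.
Order: D (228/4=57.00) > E (186/15=12.40) > C (123/11=11.18) > A (216/32=6.75) > F (96/30=3.20) > B (97/33=2.94)
Fill: take D (4 @ 228) → take E (15 @ 186) → take C (11 @ 123) → take A (32 @ 216) → take 17/30 of F → 54.40; 79/79 used.
4 item(s) taken whole; one partial (take 17/30 of F).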